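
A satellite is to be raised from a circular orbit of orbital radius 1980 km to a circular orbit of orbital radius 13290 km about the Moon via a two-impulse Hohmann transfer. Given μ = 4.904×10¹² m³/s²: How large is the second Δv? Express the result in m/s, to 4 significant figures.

Δv ≈ 298.1 m/s

r₁ = 1980 km = 1.980×10⁶ m.
r₂ = 13290 km = 1.329×10⁷ m.
Transfer ellipse a_t = (r₁ + r₂)/2 = 7.635×10⁶ m.
At r₁: circular v_c1 = √(μ/r₁) = 1574 m/s; transfer-perilune v_p = √[μ(2/r₁ − 1/a_t)] = 2076 m/s.
At r₂: circular v_c2 = √(μ/r₂) = 607.5 m/s; transfer-apolune v_a = √[μ(2/r₂ − 1/a_t)] = 309.3 m/s.
Δv₂ = v_c2 − v_a = 298.1 m/s.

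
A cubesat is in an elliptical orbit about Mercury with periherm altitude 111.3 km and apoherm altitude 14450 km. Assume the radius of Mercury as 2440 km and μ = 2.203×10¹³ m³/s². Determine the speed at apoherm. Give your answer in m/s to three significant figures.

v ≈ 585 m/s

r_p = 2440 + 111.3 = 2551.3 km = 2.5513×10⁶ m.
r_a = 2440 + 14450 = 16890 km = 1.6890×10⁷ m.
Semi-major axis a = (r_p + r_a)/2 = 9720.6 km = 9.721×10⁶ m.
Vis-viva: v² = μ(2/r − 1/a) = 2.203×10¹³ × (1.184×10⁻⁷ − 1.029×10⁻⁷) = 3.423×10⁵ m²/s².
v = 585.1 m/s.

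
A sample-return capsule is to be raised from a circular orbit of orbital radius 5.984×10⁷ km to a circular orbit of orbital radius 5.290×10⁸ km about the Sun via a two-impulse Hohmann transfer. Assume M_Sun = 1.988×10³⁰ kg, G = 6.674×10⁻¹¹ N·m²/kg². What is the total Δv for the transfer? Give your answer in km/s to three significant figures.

μ = GM = 6.674×10⁻¹¹ × 1.988×10³⁰ = 1.327×10²⁰ m³/s².
r₁ = 5.984×10⁷ km = 5.984×10¹⁰ m.
r₂ = 5.290×10⁸ km = 5.290×10¹¹ m.
Transfer ellipse a_t = (r₁ + r₂)/2 = 2.944×10¹¹ m.
At r₁: circular v_c1 = √(μ/r₁) = 47090 m/s; transfer-perihelion v_p = √[μ(2/r₁ − 1/a_t)] = 63120 m/s.
Δv₁ = v_p − v_c1 = 16030 m/s.
At r₂: circular v_c2 = √(μ/r₂) = 15840 m/s; transfer-aphelion v_a = √[μ(2/r₂ − 1/a_t)] = 7140 m/s.
Δv₂ = v_c2 − v_a = 8697 m/s.
Total Δv = Δv₁ + Δv₂ = 24730 m/s = 24.73 km/s.

Δv_total ≈ 24.7 km/s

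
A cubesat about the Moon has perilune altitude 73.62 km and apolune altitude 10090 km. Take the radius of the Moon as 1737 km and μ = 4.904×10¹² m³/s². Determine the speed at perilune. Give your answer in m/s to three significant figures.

r_p = 1737 + 73.62 = 1810.6 km = 1.8106×10⁶ m.
r_a = 1737 + 10090 = 11827 km = 1.1827×10⁷ m.
Semi-major axis a = (r_p + r_a)/2 = 6818.8 km = 6.819×10⁶ m.
Vis-viva: v² = μ(2/r − 1/a) = 4.904×10¹² × (1.105×10⁻⁶ − 1.467×10⁻⁷) = 4.698×10⁶ m²/s².
v = 2167 m/s.

v ≈ 2170 m/s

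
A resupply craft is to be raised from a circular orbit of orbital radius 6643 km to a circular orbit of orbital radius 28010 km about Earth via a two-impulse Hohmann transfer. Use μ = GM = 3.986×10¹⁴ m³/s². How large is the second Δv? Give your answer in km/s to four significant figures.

Δv ≈ 1.437 km/s

r₁ = 6643 km = 6.643×10⁶ m.
r₂ = 28010 km = 2.801×10⁷ m.
Transfer ellipse a_t = (r₁ + r₂)/2 = 1.733×10⁷ m.
At r₁: circular v_c1 = √(μ/r₁) = 7746 m/s; transfer-perigee v_p = √[μ(2/r₁ − 1/a_t)] = 9849 m/s.
At r₂: circular v_c2 = √(μ/r₂) = 3772 m/s; transfer-apogee v_a = √[μ(2/r₂ − 1/a_t)] = 2336 m/s.
Δv₂ = v_c2 − v_a = 1437 m/s.
= 1.437 km/s.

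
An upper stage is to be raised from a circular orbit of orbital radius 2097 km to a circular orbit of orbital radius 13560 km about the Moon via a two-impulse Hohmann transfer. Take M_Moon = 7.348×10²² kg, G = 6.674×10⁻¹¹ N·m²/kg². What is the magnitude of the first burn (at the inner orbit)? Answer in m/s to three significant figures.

Δv ≈ 483 m/s

μ = GM = 6.674×10⁻¹¹ × 7.348×10²² = 4.904×10¹² m³/s².
r₁ = 2097 km = 2.097×10⁶ m.
r₂ = 13560 km = 1.356×10⁷ m.
Transfer ellipse a_t = (r₁ + r₂)/2 = 7.828×10⁶ m.
At r₁: circular v_c1 = √(μ/r₁) = 1529 m/s; transfer-perilune v_p = √[μ(2/r₁ − 1/a_t)] = 2013 m/s.
Δv₁ = v_p − v_c1 = 483.4 m/s.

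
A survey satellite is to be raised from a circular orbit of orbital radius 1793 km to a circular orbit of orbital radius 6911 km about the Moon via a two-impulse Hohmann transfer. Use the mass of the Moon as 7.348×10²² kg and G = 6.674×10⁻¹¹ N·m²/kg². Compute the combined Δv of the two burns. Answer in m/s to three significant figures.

Δv_total ≈ 732 m/s

μ = GM = 6.674×10⁻¹¹ × 7.348×10²² = 4.904×10¹² m³/s².
r₁ = 1793 km = 1.793×10⁶ m.
r₂ = 6911 km = 6.911×10⁶ m.
Transfer ellipse a_t = (r₁ + r₂)/2 = 4.352×10⁶ m.
At r₁: circular v_c1 = √(μ/r₁) = 1654 m/s; transfer-perilune v_p = √[μ(2/r₁ − 1/a_t)] = 2084 m/s.
Δv₁ = v_p − v_c1 = 430.3 m/s.
At r₂: circular v_c2 = √(μ/r₂) = 842.4 m/s; transfer-apolune v_a = √[μ(2/r₂ − 1/a_t)] = 540.7 m/s.
Δv₂ = v_c2 − v_a = 301.7 m/s.
Total Δv = Δv₁ + Δv₂ = 731.9 m/s.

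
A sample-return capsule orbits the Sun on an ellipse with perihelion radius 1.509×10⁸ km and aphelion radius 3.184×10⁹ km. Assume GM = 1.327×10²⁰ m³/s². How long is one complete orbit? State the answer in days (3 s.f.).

Semi-major axis a = (r_p + r_a)/2 = (1.5090×10⁸ + 3.1840×10⁹)/2 = 1.6674×10⁹ km = 1.667×10¹² m.
By Kepler's third law T = 2π√(a³/μ) = 2π × 1.869×10⁸ = 1.174×10⁹ s.
= 13590 days.

T ≈ 13600 days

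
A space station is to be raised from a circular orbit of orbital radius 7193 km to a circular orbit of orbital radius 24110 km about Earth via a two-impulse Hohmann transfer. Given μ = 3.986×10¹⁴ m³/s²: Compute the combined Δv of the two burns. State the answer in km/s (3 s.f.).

r₁ = 7193 km = 7.193×10⁶ m.
r₂ = 24110 km = 2.411×10⁷ m.
Transfer ellipse a_t = (r₁ + r₂)/2 = 1.565×10⁷ m.
At r₁: circular v_c1 = √(μ/r₁) = 7444 m/s; transfer-perigee v_p = √[μ(2/r₁ − 1/a_t)] = 9239 m/s.
Δv₁ = v_p − v_c1 = 1795 m/s.
At r₂: circular v_c2 = √(μ/r₂) = 4066 m/s; transfer-apogee v_a = √[μ(2/r₂ − 1/a_t)] = 2756 m/s.
Δv₂ = v_c2 − v_a = 1310 m/s.
Total Δv = Δv₁ + Δv₂ = 3105 m/s = 3.105 km/s.

Δv_total ≈ 3.10 km/s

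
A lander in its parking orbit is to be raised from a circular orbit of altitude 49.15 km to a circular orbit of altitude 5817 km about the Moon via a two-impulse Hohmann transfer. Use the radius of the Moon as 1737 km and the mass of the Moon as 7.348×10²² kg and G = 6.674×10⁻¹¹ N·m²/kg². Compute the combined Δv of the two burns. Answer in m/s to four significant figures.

μ = GM = 6.674×10⁻¹¹ × 7.348×10²² = 4.904×10¹² m³/s².
r₁ = 1737 + 49.15 = 1786.2 km = 1.7862×10⁶ m.
r₂ = 1737 + 5817 = 7554.0 km = 7.5540×10⁶ m.
Transfer ellipse a_t = (r₁ + r₂)/2 = 4.670×10⁶ m.
At r₁: circular v_c1 = √(μ/r₁) = 1657 m/s; transfer-perilune v_p = √[μ(2/r₁ − 1/a_t)] = 2107 m/s.
Δv₁ = v_p − v_c1 = 450.4 m/s.
At r₂: circular v_c2 = √(μ/r₂) = 805.7 m/s; transfer-apolune v_a = √[μ(2/r₂ − 1/a_t)] = 498.3 m/s.
Δv₂ = v_c2 − v_a = 307.4 m/s.
Total Δv = Δv₁ + Δv₂ = 757.8 m/s.

Δv_total ≈ 757.8 m/s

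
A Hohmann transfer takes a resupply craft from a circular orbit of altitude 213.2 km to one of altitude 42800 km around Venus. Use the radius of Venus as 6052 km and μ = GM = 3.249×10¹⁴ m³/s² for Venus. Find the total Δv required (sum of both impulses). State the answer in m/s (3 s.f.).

Δv_total ≈ 3740 m/s

r₁ = 6052 + 213.2 = 6265.2 km = 6.2652×10⁶ m.
r₂ = 6052 + 42800 = 48852 km = 4.8852×10⁷ m.
Transfer ellipse a_t = (r₁ + r₂)/2 = 2.756×10⁷ m.
At r₁: circular v_c1 = √(μ/r₁) = 7201 m/s; transfer-periapsis v_p = √[μ(2/r₁ − 1/a_t)] = 9588 m/s.
Δv₁ = v_p − v_c1 = 2387 m/s.
At r₂: circular v_c2 = √(μ/r₂) = 2579 m/s; transfer-apoapsis v_a = √[μ(2/r₂ − 1/a_t)] = 1230 m/s.
Δv₂ = v_c2 − v_a = 1349 m/s.
Total Δv = Δv₁ + Δv₂ = 3736 m/s.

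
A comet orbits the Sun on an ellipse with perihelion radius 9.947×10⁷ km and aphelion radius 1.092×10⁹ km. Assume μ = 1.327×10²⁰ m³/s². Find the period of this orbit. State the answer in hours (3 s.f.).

T ≈ 69700 hours

Semi-major axis a = (r_p + r_a)/2 = (9.9470×10⁷ + 1.0920×10⁹)/2 = 5.9574×10⁸ km = 5.957×10¹¹ m.
By Kepler's third law T = 2π√(a³/μ) = 2π × 3.992×10⁷ = 2.508×10⁸ s.
= 69670 hours.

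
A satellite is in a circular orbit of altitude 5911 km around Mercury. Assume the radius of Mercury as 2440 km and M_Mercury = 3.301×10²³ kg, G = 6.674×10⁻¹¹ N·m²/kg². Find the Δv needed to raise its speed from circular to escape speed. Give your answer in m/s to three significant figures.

Δv ≈ 673 m/s

μ = GM = 6.674×10⁻¹¹ × 3.301×10²³ = 2.203×10¹³ m³/s².
r = 2440 + 5911 = 8351.0 km = 8.3510×10⁶ m.
Circular speed v_c = √(μ/r) = 1624 m/s.
Escape speed v_esc = √(2μ/r) = √2 × v_c = 2297 m/s.
Δv = v_esc − v_c = 672.8 m/s.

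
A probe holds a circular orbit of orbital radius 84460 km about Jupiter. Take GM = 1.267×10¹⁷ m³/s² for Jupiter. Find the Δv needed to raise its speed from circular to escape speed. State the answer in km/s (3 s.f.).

r = 84460 km = 8.446×10⁷ m.
Circular speed v_c = √(μ/r) = 38730 m/s.
Escape speed v_esc = √(2μ/r) = √2 × v_c = 54770 m/s.
Δv = v_esc − v_c = 16040 m/s = 16.04 km/s.

Δv ≈ 16.0 km/s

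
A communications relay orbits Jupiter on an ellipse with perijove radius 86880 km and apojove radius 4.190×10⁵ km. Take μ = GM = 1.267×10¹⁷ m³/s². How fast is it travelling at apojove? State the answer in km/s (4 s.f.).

Semi-major axis a = (r_p + r_a)/2 = 2.5294×10⁵ km = 2.529×10⁸ m.
Vis-viva: v² = μ(2/r − 1/a) = 1.267×10¹⁷ × (4.773×10⁻⁹ − 3.954×10⁻⁹) = 1.039×10⁸ m²/s².
v = 10190 m/s = 10.19 km/s.

v ≈ 10.19 km/s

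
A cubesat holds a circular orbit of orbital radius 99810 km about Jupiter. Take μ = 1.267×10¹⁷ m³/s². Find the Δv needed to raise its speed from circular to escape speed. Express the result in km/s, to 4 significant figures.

Δv ≈ 14.76 km/s

r = 99810 km = 9.981×10⁷ m.
Circular speed v_c = √(μ/r) = 35630 m/s.
Escape speed v_esc = √(2μ/r) = √2 × v_c = 50390 m/s.
Δv = v_esc − v_c = 14760 m/s = 14.76 km/s.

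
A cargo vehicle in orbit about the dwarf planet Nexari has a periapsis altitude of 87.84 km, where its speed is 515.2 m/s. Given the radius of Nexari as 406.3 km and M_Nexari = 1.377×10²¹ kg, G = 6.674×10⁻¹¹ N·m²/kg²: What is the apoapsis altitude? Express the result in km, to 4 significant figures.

apoapsis altitude ≈ 824.9 km

μ = GM = 6.674×10⁻¹¹ × 1.377×10²¹ = 9.190×10¹⁰ m³/s².
r_p = 406.3 + 87.84 = 494.14 km = 4.941×10⁵ m.
Specific energy ε = v²/2 − μ/r = -5.327×10⁴ J/kg, so a = −μ/(2ε) = 8.627×10⁵ m.
The apsides satisfy r_p + r_a = 2a, so the apoapsis radius is 2a − r_p = 1.231×10⁶ m = 1231.2 km.
Apoapsis altitude = 1231.2 − 406.3 = 824.88 km.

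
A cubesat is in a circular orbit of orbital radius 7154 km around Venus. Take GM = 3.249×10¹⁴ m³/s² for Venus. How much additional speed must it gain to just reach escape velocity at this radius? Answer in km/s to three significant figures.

r = 7154 km = 7.154×10⁶ m.
Circular speed v_c = √(μ/r) = 6739 m/s.
Escape speed v_esc = √(2μ/r) = √2 × v_c = 9530 m/s.
Δv = v_esc − v_c = 2791 m/s = 2.791 km/s.

Δv ≈ 2.79 km/s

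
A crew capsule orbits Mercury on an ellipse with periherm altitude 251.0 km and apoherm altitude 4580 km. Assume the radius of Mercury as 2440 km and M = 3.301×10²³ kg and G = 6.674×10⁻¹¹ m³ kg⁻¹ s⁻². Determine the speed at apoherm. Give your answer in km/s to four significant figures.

v ≈ 1.319 km/s

μ = GM = 6.674×10⁻¹¹ × 3.301×10²³ = 2.203×10¹³ m³/s².
r_p = 2440 + 251.0 = 2691.0 km = 2.6910×10⁶ m.
r_a = 2440 + 4580 = 7020.0 km = 7.0200×10⁶ m.
Semi-major axis a = (r_p + r_a)/2 = 4855.5 km = 4.856×10⁶ m.
Vis-viva: v² = μ(2/r − 1/a) = 2.203×10¹³ × (2.849×10⁻⁷ − 2.060×10⁻⁷) = 1.739×10⁶ m²/s².
v = 1319 m/s = 1.319 km/s.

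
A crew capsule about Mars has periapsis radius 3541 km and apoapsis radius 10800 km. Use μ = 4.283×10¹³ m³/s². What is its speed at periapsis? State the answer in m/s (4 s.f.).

Semi-major axis a = (r_p + r_a)/2 = 7170.5 km = 7.170×10⁶ m.
Vis-viva: v² = μ(2/r − 1/a) = 4.283×10¹³ × (5.648×10⁻⁷ − 1.395×10⁻⁷) = 1.822×10⁷ m²/s².
v = 4268 m/s.

v ≈ 4268 m/s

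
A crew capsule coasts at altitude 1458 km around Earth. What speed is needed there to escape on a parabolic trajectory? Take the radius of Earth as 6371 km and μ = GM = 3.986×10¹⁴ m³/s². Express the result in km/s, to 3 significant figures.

r = 6371 + 1458 = 7829.0 km = 7.8290×10⁶ m.
Escape speed v_esc = √(2μ/r) = √(2 × 3.986×10¹⁴ / 7.829×10⁶) = √(1.018×10⁸) = 10090 m/s.
= 10.09 km/s.

v_esc ≈ 10.1 km/s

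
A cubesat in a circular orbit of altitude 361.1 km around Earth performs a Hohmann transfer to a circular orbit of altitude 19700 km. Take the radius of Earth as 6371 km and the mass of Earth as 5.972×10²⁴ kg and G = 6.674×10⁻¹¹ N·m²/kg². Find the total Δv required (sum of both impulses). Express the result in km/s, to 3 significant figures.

Δv_total ≈ 3.41 km/s

μ = GM = 6.674×10⁻¹¹ × 5.972×10²⁴ = 3.986×10¹⁴ m³/s².
r₁ = 6371 + 361.1 = 6732.1 km = 6.7321×10⁶ m.
r₂ = 6371 + 19700 = 26071 km = 2.6071×10⁷ m.
Transfer ellipse a_t = (r₁ + r₂)/2 = 1.640×10⁷ m.
At r₁: circular v_c1 = √(μ/r₁) = 7694 m/s; transfer-perigee v_p = √[μ(2/r₁ − 1/a_t)] = 9701 m/s.
Δv₁ = v_p − v_c1 = 2006 m/s.
At r₂: circular v_c2 = √(μ/r₂) = 3910 m/s; transfer-apogee v_a = √[μ(2/r₂ − 1/a_t)] = 2505 m/s.
Δv₂ = v_c2 − v_a = 1405 m/s.
Total Δv = Δv₁ + Δv₂ = 3411 m/s = 3.411 km/s.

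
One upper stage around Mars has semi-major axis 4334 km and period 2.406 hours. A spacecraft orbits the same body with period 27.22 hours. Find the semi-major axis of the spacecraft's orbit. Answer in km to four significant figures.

Kepler's third law: a³ ∝ T², so a₂ = a₁ (T₂/T₁)^(2/3).
T₂/T₁ = 11.31, (T₂/T₁)^(2/3) = 5.040.
a₂ = 4334 × 5.040 = 21840 km.

a₂ ≈ 21840 km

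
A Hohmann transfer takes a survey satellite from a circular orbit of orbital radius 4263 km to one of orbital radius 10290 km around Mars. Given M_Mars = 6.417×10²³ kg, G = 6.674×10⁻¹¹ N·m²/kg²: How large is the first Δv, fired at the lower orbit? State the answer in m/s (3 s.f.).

Δv ≈ 600 m/s

μ = GM = 6.674×10⁻¹¹ × 6.417×10²³ = 4.283×10¹³ m³/s².
r₁ = 4263 km = 4.263×10⁶ m.
r₂ = 10290 km = 1.029×10⁷ m.
Transfer ellipse a_t = (r₁ + r₂)/2 = 7.276×10⁶ m.
At r₁: circular v_c1 = √(μ/r₁) = 3170 m/s; transfer-periapsis v_p = √[μ(2/r₁ − 1/a_t)] = 3769 m/s.
Δv₁ = v_p − v_c1 = 599.6 m/s.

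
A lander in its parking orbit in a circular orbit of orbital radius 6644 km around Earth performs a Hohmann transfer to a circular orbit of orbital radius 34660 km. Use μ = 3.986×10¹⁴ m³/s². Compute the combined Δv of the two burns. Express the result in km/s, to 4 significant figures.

Δv_total ≈ 3.756 km/s

r₁ = 6644 km = 6.644×10⁶ m.
r₂ = 34660 km = 3.466×10⁷ m.
Transfer ellipse a_t = (r₁ + r₂)/2 = 2.065×10⁷ m.
At r₁: circular v_c1 = √(μ/r₁) = 7746 m/s; transfer-perigee v_p = √[μ(2/r₁ − 1/a_t)] = 10030 m/s.
Δv₁ = v_p − v_c1 = 2289 m/s.
At r₂: circular v_c2 = √(μ/r₂) = 3391 m/s; transfer-apogee v_a = √[μ(2/r₂ − 1/a_t)] = 1923 m/s.
Δv₂ = v_c2 − v_a = 1468 m/s.
Total Δv = Δv₁ + Δv₂ = 3756 m/s = 3.756 km/s.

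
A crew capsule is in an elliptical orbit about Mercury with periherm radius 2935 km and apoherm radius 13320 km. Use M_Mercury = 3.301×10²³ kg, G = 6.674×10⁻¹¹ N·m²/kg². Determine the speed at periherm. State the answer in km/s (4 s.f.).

v ≈ 3.507 km/s

μ = GM = 6.674×10⁻¹¹ × 3.301×10²³ = 2.203×10¹³ m³/s².
Semi-major axis a = (r_p + r_a)/2 = 8127.5 km = 8.128×10⁶ m.
Vis-viva: v² = μ(2/r − 1/a) = 2.203×10¹³ × (6.814×10⁻⁷ − 1.230×10⁻⁷) = 1.230×10⁷ m²/s².
v = 3507 m/s = 3.507 km/s.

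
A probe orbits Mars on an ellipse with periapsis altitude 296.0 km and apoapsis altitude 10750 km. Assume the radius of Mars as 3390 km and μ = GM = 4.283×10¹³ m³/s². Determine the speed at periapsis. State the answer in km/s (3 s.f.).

v ≈ 4.29 km/s

r_p = 3390 + 296.0 = 3686.0 km = 3.6860×10⁶ m.
r_a = 3390 + 10750 = 14140 km = 1.4140×10⁷ m.
Semi-major axis a = (r_p + r_a)/2 = 8913.0 km = 8.913×10⁶ m.
Vis-viva: v² = μ(2/r − 1/a) = 4.283×10¹³ × (5.426×10⁻⁷ − 1.122×10⁻⁷) = 1.843×10⁷ m²/s².
v = 4293 m/s = 4.293 km/s.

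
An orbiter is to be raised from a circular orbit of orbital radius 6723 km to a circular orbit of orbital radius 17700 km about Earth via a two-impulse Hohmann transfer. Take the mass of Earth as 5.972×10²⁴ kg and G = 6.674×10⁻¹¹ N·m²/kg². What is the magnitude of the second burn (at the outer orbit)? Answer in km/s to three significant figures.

Δv ≈ 1.22 km/s

μ = GM = 6.674×10⁻¹¹ × 5.972×10²⁴ = 3.986×10¹⁴ m³/s².
r₁ = 6723 km = 6.723×10⁶ m.
r₂ = 17700 km = 1.770×10⁷ m.
Transfer ellipse a_t = (r₁ + r₂)/2 = 1.221×10⁷ m.
At r₁: circular v_c1 = √(μ/r₁) = 7700 m/s; transfer-perigee v_p = √[μ(2/r₁ − 1/a_t)] = 9270 m/s.
At r₂: circular v_c2 = √(μ/r₂) = 4745 m/s; transfer-apogee v_a = √[μ(2/r₂ − 1/a_t)] = 3521 m/s.
Δv₂ = v_c2 − v_a = 1224 m/s.
= 1.224 km/s.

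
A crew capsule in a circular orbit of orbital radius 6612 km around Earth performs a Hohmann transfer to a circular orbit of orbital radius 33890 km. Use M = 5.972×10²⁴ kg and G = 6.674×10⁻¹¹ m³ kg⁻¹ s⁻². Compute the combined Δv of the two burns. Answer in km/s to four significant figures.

μ = GM = 6.674×10⁻¹¹ × 5.972×10²⁴ = 3.986×10¹⁴ m³/s².
r₁ = 6612 km = 6.612×10⁶ m.
r₂ = 33890 km = 3.389×10⁷ m.
Transfer ellipse a_t = (r₁ + r₂)/2 = 2.025×10⁷ m.
At r₁: circular v_c1 = √(μ/r₁) = 7764 m/s; transfer-perigee v_p = √[μ(2/r₁ − 1/a_t)] = 10040 m/s.
Δv₁ = v_p − v_c1 = 2280 m/s.
At r₂: circular v_c2 = √(μ/r₂) = 3429 m/s; transfer-apogee v_a = √[μ(2/r₂ − 1/a_t)] = 1960 m/s.
Δv₂ = v_c2 − v_a = 1470 m/s.
Total Δv = Δv₁ + Δv₂ = 3750 m/s = 3.750 km/s.

Δv_total ≈ 3.750 km/s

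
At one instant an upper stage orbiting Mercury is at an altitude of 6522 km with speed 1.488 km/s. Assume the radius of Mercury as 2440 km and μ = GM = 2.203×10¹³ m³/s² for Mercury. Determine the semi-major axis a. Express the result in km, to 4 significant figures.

a ≈ 8153 km

r = 2440 + 6522 = 8962.0 km = 8.962×10⁶ m.
Vis-viva rearranged: 1/a = 2/r − v²/μ = 2.232×10⁻⁷ − 1.005×10⁻⁷ = 1.227×10⁻⁷ m⁻¹.
a = 8.153×10⁶ m = 8152.7 km.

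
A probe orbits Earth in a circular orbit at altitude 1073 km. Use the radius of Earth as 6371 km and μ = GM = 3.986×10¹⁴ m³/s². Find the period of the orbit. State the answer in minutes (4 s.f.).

T ≈ 106.5 minutes

r = 6371 + 1073 = 7444.0 km = 7.4440×10⁶ m.
Kepler's third law: T = 2π√(r³/μ) = 2π√((7.444×10⁶)³ / 3.986×10¹⁴).
r³/μ = 1.035×10⁶ s², so T = 2π × 1.017×10³ = 6.392×10³ s.
Converting: 6.392×10³ s ÷ 60.00 = 106.5 minutes.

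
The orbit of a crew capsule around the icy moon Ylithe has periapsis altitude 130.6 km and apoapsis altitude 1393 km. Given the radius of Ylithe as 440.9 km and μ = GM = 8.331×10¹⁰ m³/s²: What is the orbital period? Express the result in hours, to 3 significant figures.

T ≈ 7.98 hours

r_p = 440.9 + 130.6 = 571.50 km = 5.7150×10⁵ m.
r_a = 440.9 + 1393 = 1833.9 km = 1.8339×10⁶ m.
Semi-major axis a = (r_p + r_a)/2 = (571.50 + 1833.9)/2 = 1202.7 km = 1.203×10⁶ m.
By Kepler's third law T = 2π√(a³/μ) = 2π × 4.570×10³ = 2.871×10⁴ s.
= 7.976 hours.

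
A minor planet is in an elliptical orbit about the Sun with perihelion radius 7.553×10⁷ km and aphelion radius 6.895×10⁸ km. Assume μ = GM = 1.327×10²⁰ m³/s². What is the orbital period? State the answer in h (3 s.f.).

T ≈ 35800 h

Semi-major axis a = (r_p + r_a)/2 = (7.5530×10⁷ + 6.8950×10⁸)/2 = 3.8252×10⁸ km = 3.825×10¹¹ m.
By Kepler's third law T = 2π√(a³/μ) = 2π × 2.054×10⁷ = 1.290×10⁸ s.
= 35840 h.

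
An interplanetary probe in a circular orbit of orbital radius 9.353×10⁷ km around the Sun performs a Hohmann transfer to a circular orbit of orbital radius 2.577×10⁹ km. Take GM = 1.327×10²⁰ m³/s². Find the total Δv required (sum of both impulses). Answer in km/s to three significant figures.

r₁ = 9.353×10⁷ km = 9.353×10¹⁰ m.
r₂ = 2.577×10⁹ km = 2.577×10¹² m.
Transfer ellipse a_t = (r₁ + r₂)/2 = 1.335×10¹² m.
At r₁: circular v_c1 = √(μ/r₁) = 37670 m/s; transfer-perihelion v_p = √[μ(2/r₁ − 1/a_t)] = 52330 m/s.
Δv₁ = v_p − v_c1 = 14660 m/s.
At r₂: circular v_c2 = √(μ/r₂) = 7176 m/s; transfer-aphelion v_a = √[μ(2/r₂ − 1/a_t)] = 1899 m/s.
Δv₂ = v_c2 − v_a = 5277 m/s.
Total Δv = Δv₁ + Δv₂ = 19940 m/s = 19.94 km/s.

Δv_total ≈ 19.9 km/s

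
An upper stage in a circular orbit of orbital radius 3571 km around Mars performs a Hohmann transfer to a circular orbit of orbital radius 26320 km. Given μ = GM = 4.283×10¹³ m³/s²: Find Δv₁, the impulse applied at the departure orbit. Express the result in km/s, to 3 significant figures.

r₁ = 3571 km = 3.571×10⁶ m.
r₂ = 26320 km = 2.632×10⁷ m.
Transfer ellipse a_t = (r₁ + r₂)/2 = 1.495×10⁷ m.
At r₁: circular v_c1 = √(μ/r₁) = 3463 m/s; transfer-periapsis v_p = √[μ(2/r₁ − 1/a_t)] = 4596 m/s.
Δv₁ = v_p − v_c1 = 1133 m/s.
= 1.133 km/s.

Δv ≈ 1.13 km/s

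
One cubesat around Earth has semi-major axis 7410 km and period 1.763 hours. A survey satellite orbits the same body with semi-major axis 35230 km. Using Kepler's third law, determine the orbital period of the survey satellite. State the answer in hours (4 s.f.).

T₂ ≈ 18.28 hours

Kepler's third law: T² ∝ a³, so T₂ = T₁ (a₂/a₁)^(3/2).
a₂/a₁ = 4.754, (a₂/a₁)^(3/2) = 10.37.
T₂ = 1.763 × 10.37 = 18.28 hours.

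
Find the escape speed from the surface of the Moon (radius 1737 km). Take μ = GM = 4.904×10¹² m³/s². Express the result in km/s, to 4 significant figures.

r = R = 1.737×10⁶ m.
Escape speed v_esc = √(2μ/r) = √(2 × 4.904×10¹² / 1.737×10⁶) = √(5.647×10⁶) = 2376 m/s.
= 2.376 km/s.

v_esc ≈ 2.376 km/s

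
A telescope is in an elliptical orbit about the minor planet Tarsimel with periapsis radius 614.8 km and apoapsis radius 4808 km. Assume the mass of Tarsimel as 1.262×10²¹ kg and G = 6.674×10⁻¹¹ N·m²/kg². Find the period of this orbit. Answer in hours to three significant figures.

T ≈ 26.9 hours

μ = GM = 6.674×10⁻¹¹ × 1.262×10²¹ = 8.423×10¹⁰ m³/s².
Semi-major axis a = (r_p + r_a)/2 = (614.80 + 4808.0)/2 = 2711.4 km = 2.711×10⁶ m.
By Kepler's third law T = 2π√(a³/μ) = 2π × 1.538×10⁴ = 9.666×10⁴ s.
= 26.85 hours.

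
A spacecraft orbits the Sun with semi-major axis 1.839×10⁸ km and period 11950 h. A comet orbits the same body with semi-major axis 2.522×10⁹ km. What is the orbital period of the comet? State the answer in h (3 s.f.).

T₂ ≈ 6.07×10⁵ h

Kepler's third law: T² ∝ a³, so T₂ = T₁ (a₂/a₁)^(3/2).
a₂/a₁ = 13.71, (a₂/a₁)^(3/2) = 50.79.
T₂ = 11950 × 50.79 = 6.069×10⁵ h.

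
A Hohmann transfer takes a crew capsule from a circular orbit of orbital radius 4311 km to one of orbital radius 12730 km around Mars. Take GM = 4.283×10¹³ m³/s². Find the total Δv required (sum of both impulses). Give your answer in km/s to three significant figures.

Δv_total ≈ 1.23 km/s

r₁ = 4311 km = 4.311×10⁶ m.
r₂ = 12730 km = 1.273×10⁷ m.
Transfer ellipse a_t = (r₁ + r₂)/2 = 8.520×10⁶ m.
At r₁: circular v_c1 = √(μ/r₁) = 3152 m/s; transfer-periapsis v_p = √[μ(2/r₁ − 1/a_t)] = 3853 m/s.
Δv₁ = v_p − v_c1 = 700.7 m/s.
At r₂: circular v_c2 = √(μ/r₂) = 1834 m/s; transfer-apoapsis v_a = √[μ(2/r₂ − 1/a_t)] = 1305 m/s.
Δv₂ = v_c2 − v_a = 529.5 m/s.
Total Δv = Δv₁ + Δv₂ = 1230 m/s = 1.230 km/s.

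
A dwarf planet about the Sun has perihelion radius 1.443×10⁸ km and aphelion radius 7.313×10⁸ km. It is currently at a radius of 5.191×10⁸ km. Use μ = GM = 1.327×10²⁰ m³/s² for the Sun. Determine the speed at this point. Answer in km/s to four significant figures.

v ≈ 14.43 km/s

Semi-major axis a = (r_p + r_a)/2 = 4.3780×10⁸ km = 4.378×10¹¹ m.
Vis-viva: v² = μ(2/r − 1/a) = 1.327×10²⁰ × (3.853×10⁻¹² − 2.284×10⁻¹²) = 2.082×10⁸ m²/s².
v = 14430 m/s = 14.43 km/s.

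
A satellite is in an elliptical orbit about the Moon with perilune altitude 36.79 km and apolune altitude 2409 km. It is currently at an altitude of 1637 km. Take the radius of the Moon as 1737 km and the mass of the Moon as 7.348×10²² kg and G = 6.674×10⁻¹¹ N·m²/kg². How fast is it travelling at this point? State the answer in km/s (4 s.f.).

v ≈ 1.118 km/s

μ = GM = 6.674×10⁻¹¹ × 7.348×10²² = 4.904×10¹² m³/s².
r_p = 1737 + 36.79 = 1773.8 km = 1.7738×10⁶ m.
r_a = 1737 + 2409 = 4146.0 km = 4.1460×10⁶ m.
r = 1737 + 1637 = 3374.0 km = 3.374×10⁶ m.
Semi-major axis a = (r_p + r_a)/2 = 2959.9 km = 2.960×10⁶ m.
Vis-viva: v² = μ(2/r − 1/a) = 4.904×10¹² × (5.928×10⁻⁷ − 3.378×10⁻⁷) = 1.250×10⁶ m²/s².
v = 1118 m/s = 1.118 km/s.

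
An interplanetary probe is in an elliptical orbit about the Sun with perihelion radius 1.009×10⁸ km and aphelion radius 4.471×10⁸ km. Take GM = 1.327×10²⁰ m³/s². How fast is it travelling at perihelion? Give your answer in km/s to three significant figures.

Semi-major axis a = (r_p + r_a)/2 = 2.7400×10⁸ km = 2.740×10¹¹ m.
Vis-viva: v² = μ(2/r − 1/a) = 1.327×10²⁰ × (1.982×10⁻¹¹ − 3.650×10⁻¹²) = 2.146×10⁹ m²/s².
v = 46330 m/s = 46.33 km/s.

v ≈ 46.3 km/s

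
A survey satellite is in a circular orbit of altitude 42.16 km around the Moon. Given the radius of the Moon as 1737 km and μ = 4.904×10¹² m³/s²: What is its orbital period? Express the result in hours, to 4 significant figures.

r = 1737 + 42.16 = 1779.2 km = 1.7792×10⁶ m.
Kepler's third law: T = 2π√(r³/μ) = 2π√((1.779×10⁶)³ / 4.904×10¹²).
r³/μ = 1.148×10⁶ s², so T = 2π × 1.072×10³ = 6.733×10³ s.
Converting: 6.733×10³ s ÷ 3600 = 1.870 hours.

T ≈ 1.870 hours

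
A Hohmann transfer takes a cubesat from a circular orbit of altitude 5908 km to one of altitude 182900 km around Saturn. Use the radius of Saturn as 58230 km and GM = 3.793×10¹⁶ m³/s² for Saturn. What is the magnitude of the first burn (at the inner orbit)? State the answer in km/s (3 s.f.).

Δv ≈ 6.25 km/s

r₁ = 58230 + 5908 = 64138 km = 6.4138×10⁷ m.
r₂ = 58230 + 182900 = 241130 km = 2.4113×10⁸ m.
Transfer ellipse a_t = (r₁ + r₂)/2 = 1.526×10⁸ m.
At r₁: circular v_c1 = √(μ/r₁) = 24320 m/s; transfer-perikrone v_p = √[μ(2/r₁ − 1/a_t)] = 30570 m/s.
Δv₁ = v_p − v_c1 = 6247 m/s.
= 6.247 km/s.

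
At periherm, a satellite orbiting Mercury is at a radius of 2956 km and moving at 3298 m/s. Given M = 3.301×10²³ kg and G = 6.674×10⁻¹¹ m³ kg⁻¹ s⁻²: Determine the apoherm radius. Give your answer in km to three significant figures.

μ = GM = 6.674×10⁻¹¹ × 3.301×10²³ = 2.203×10¹³ m³/s².
r_p = 2.956×10⁶ m.
Specific energy ε = v²/2 − μ/r = -2.015×10⁶ J/kg, so a = −μ/(2ε) = 5.468×10⁶ m.
The apsides satisfy r_p + r_a = 2a, so the apoherm radius is 2a − r_p = 7.980×10⁶ m = 7980.0 km.

apoherm radius ≈ 7980 km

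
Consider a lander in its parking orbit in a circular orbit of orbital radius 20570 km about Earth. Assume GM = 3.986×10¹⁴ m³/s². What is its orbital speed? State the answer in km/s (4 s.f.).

v ≈ 4.402 km/s

r = 20570 km = 2.057×10⁷ m.
For a circular orbit v = √(μ/r) = √(3.986×10¹⁴ / 2.057×10⁷) = √(1.938×10⁷) = 4402 m/s.
That is 4.402 km/s.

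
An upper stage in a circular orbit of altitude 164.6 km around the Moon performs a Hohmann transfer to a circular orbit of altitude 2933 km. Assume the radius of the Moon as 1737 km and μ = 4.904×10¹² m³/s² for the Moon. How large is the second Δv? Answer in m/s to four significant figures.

r₁ = 1737 + 164.6 = 1901.6 km = 1.9016×10⁶ m.
r₂ = 1737 + 2933 = 4670.0 km = 4.6700×10⁶ m.
Transfer ellipse a_t = (r₁ + r₂)/2 = 3.286×10⁶ m.
At r₁: circular v_c1 = √(μ/r₁) = 1606 m/s; transfer-perilune v_p = √[μ(2/r₁ − 1/a_t)] = 1914 m/s.
At r₂: circular v_c2 = √(μ/r₂) = 1025 m/s; transfer-apolune v_a = √[μ(2/r₂ − 1/a_t)] = 779.6 m/s.
Δv₂ = v_c2 − v_a = 245.2 m/s.

Δv ≈ 245.2 m/s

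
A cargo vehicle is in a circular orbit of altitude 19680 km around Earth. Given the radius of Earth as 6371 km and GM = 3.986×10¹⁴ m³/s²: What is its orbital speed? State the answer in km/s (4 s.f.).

v ≈ 3.912 km/s

r = 6371 + 19680 = 26051 km = 2.6051×10⁷ m.
For a circular orbit v = √(μ/r) = √(3.986×10¹⁴ / 2.605×10⁷) = √(1.530×10⁷) = 3912 m/s.
That is 3.912 km/s.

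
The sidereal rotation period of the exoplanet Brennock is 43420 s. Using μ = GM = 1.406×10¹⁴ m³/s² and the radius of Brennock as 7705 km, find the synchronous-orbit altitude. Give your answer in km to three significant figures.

A synchronous orbit has period T, so by Kepler's third law a = (μT²/4π²)^(1/3).
μT²/4π² = 1.406×10¹⁴ × (4.342×10⁴)² / 39.48 = 6.714×10²¹ m³.
a = 1.887×10⁷ m = 18866 km.
Altitude h = a − R = 18866 − 7705 = 11161 km.

h_sync ≈ 11200 km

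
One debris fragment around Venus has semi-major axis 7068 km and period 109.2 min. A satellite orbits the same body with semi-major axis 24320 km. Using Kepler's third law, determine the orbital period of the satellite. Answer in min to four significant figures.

T₂ ≈ 697.0 min

Kepler's third law: T² ∝ a³, so T₂ = T₁ (a₂/a₁)^(3/2).
a₂/a₁ = 3.441, (a₂/a₁)^(3/2) = 6.383.
T₂ = 109.2 × 6.383 = 697.0 min.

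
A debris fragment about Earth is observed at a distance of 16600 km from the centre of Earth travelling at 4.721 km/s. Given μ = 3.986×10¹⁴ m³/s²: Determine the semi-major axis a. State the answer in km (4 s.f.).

r = 1.660×10⁷ m.
Specific orbital energy ε = v²/2 − μ/r = (4721)²/2 − 3.986×10¹⁴/1.660×10⁷ = -1.287×10⁷ J/kg.
Since ε = −μ/(2a), a = −μ/(2ε) = 1.549×10⁷ m = 15488 km.

a ≈ 15490 km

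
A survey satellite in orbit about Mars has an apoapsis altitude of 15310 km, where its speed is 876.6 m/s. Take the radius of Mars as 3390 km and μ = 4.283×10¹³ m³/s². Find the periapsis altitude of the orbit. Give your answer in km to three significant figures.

r_a = 3390 + 15310 = 18700 km = 1.870×10⁷ m.
Specific energy ε = v²/2 − μ/r = -1.906×10⁶ J/kg, so a = −μ/(2ε) = 1.123×10⁷ m.
The apsides satisfy r_p + r_a = 2a, so the periapsis radius is 2a − r_a = 3.769×10⁶ m = 3769.3 km.
Periapsis altitude = 3769.3 − 3390 = 379.25 km.

periapsis altitude ≈ 379 km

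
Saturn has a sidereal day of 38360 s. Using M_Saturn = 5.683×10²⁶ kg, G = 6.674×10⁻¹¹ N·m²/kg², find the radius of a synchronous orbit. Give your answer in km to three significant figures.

r_sync ≈ 1.12×10⁵ km

μ = GM = 6.674×10⁻¹¹ × 5.683×10²⁶ = 3.793×10¹⁶ m³/s².
A synchronous orbit has period T, so by Kepler's third law a = (μT²/4π²)^(1/3).
μT²/4π² = 3.793×10¹⁶ × (3.836×10⁴)² / 39.48 = 1.414×10²⁴ m³.
a = 1.122×10⁸ m = 1.1223×10⁵ km.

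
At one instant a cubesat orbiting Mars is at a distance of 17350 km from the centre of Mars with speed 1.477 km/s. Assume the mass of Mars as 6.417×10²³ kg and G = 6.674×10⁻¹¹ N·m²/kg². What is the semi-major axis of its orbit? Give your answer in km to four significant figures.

μ = GM = 6.674×10⁻¹¹ × 6.417×10²³ = 4.283×10¹³ m³/s².
r = 1.735×10⁷ m.
Specific orbital energy ε = v²/2 − μ/r = (1477)²/2 − 4.283×10¹³/1.735×10⁷ = -1.378×10⁶ J/kg.
Since ε = −μ/(2a), a = −μ/(2ε) = 1.554×10⁷ m = 15543 km.

a ≈ 15540 km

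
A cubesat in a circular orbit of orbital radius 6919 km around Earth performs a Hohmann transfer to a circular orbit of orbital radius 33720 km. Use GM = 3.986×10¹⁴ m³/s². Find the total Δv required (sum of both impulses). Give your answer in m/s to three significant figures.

r₁ = 6919 km = 6.919×10⁶ m.
r₂ = 33720 km = 3.372×10⁷ m.
Transfer ellipse a_t = (r₁ + r₂)/2 = 2.032×10⁷ m.
At r₁: circular v_c1 = √(μ/r₁) = 7590 m/s; transfer-perigee v_p = √[μ(2/r₁ − 1/a_t)] = 9778 m/s.
Δv₁ = v_p − v_c1 = 2188 m/s.
At r₂: circular v_c2 = √(μ/r₂) = 3438 m/s; transfer-apogee v_a = √[μ(2/r₂ − 1/a_t)] = 2006 m/s.
Δv₂ = v_c2 − v_a = 1432 m/s.
Total Δv = Δv₁ + Δv₂ = 3619 m/s.

Δv_total ≈ 3620 m/s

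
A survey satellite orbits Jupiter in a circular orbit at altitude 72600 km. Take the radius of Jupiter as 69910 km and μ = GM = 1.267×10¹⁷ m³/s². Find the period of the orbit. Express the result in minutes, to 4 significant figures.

r = 69910 + 72600 = 142510 km = 1.4251×10⁸ m.
Kepler's third law: T = 2π√(r³/μ) = 2π√((1.425×10⁸)³ / 1.267×10¹⁷).
r³/μ = 2.284×10⁷ s², so T = 2π × 4.779×10³ = 3.003×10⁴ s.
Converting: 3.003×10⁴ s ÷ 60.00 = 500.5 minutes.

T ≈ 500.5 minutes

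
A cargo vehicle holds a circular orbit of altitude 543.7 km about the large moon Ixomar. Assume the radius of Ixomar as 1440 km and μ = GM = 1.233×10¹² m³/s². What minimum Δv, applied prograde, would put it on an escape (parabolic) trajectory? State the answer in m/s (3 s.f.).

r = 1440 + 543.7 = 1983.7 km = 1.9837×10⁶ m.
Circular speed v_c = √(μ/r) = 788.4 m/s.
Escape speed v_esc = √(2μ/r) = √2 × v_c = 1115 m/s.
Δv = v_esc − v_c = 326.6 m/s.

Δv ≈ 327 m/s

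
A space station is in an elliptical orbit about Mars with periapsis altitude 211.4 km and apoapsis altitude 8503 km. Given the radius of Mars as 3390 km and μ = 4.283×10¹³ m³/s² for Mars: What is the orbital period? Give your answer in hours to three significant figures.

T ≈ 5.75 hours

r_p = 3390 + 211.4 = 3601.4 km = 3.6014×10⁶ m.
r_a = 3390 + 8503 = 11893 km = 1.1893×10⁷ m.
Semi-major axis a = (r_p + r_a)/2 = (3601.4 + 11893)/2 = 7747.2 km = 7.747×10⁶ m.
By Kepler's third law T = 2π√(a³/μ) = 2π × 3.295×10³ = 2.070×10⁴ s.
= 5.751 hours.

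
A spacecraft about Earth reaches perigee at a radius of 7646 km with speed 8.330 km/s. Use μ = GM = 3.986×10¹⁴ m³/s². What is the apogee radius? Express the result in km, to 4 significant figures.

apogee radius ≈ 15210 km

r_p = 7.646×10⁶ m.
Specific energy ε = v²/2 − μ/r = -1.744×10⁷ J/kg, so a = −μ/(2ε) = 1.143×10⁷ m.
The apsides satisfy r_p + r_a = 2a, so the apogee radius is 2a − r_p = 1.521×10⁷ m = 15213 km.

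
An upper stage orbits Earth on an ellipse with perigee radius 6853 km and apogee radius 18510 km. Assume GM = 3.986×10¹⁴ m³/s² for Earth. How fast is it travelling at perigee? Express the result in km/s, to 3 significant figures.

Semi-major axis a = (r_p + r_a)/2 = 12682 km = 1.268×10⁷ m.
Vis-viva: v² = μ(2/r − 1/a) = 3.986×10¹⁴ × (2.918×10⁻⁷ − 7.886×10⁻⁸) = 8.490×10⁷ m²/s².
v = 9214 m/s = 9.214 km/s.

v ≈ 9.21 km/s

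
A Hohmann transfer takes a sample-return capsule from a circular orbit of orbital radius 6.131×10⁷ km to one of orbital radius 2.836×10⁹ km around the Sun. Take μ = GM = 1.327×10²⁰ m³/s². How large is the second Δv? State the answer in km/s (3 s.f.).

Δv ≈ 5.43 km/s

r₁ = 6.131×10⁷ km = 6.131×10¹⁰ m.
r₂ = 2.836×10⁹ km = 2.836×10¹² m.
Transfer ellipse a_t = (r₁ + r₂)/2 = 1.449×10¹² m.
At r₁: circular v_c1 = √(μ/r₁) = 46520 m/s; transfer-perihelion v_p = √[μ(2/r₁ − 1/a_t)] = 65090 m/s.
At r₂: circular v_c2 = √(μ/r₂) = 6840 m/s; transfer-aphelion v_a = √[μ(2/r₂ − 1/a_t)] = 1407 m/s.
Δv₂ = v_c2 − v_a = 5433 m/s.
= 5.433 km/s.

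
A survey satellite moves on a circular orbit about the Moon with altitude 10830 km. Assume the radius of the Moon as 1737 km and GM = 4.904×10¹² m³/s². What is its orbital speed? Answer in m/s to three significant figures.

r = 1737 + 10830 = 12567 km = 1.2567×10⁷ m.
For a circular orbit v = √(μ/r) = √(4.904×10¹² / 1.257×10⁷) = √(3.902×10⁵) = 624.7 m/s.

v ≈ 625 m/s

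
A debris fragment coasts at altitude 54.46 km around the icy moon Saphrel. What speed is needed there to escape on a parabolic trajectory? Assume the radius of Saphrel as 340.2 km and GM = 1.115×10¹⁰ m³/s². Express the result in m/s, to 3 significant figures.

r = 340.2 + 54.46 = 394.66 km = 3.9466×10⁵ m.
Escape speed v_esc = √(2μ/r) = √(2 × 1.115×10¹⁰ / 3.947×10⁵) = √(5.650×10⁴) = 237.7 m/s.

v_esc ≈ 238 m/s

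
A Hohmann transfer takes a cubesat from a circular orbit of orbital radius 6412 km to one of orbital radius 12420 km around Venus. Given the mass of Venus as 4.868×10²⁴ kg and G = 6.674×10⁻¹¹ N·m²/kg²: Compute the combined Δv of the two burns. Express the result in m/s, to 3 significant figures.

μ = GM = 6.674×10⁻¹¹ × 4.868×10²⁴ = 3.249×10¹⁴ m³/s².
r₁ = 6412 km = 6.412×10⁶ m.
r₂ = 12420 km = 1.242×10⁷ m.
Transfer ellipse a_t = (r₁ + r₂)/2 = 9.416×10⁶ m.
At r₁: circular v_c1 = √(μ/r₁) = 7118 m/s; transfer-periapsis v_p = √[μ(2/r₁ − 1/a_t)] = 8175 m/s.
Δv₁ = v_p − v_c1 = 1057 m/s.
At r₂: circular v_c2 = √(μ/r₂) = 5115 m/s; transfer-apoapsis v_a = √[μ(2/r₂ − 1/a_t)] = 4221 m/s.
Δv₂ = v_c2 − v_a = 894.0 m/s.
Total Δv = Δv₁ + Δv₂ = 1951 m/s.

Δv_total ≈ 1950 m/s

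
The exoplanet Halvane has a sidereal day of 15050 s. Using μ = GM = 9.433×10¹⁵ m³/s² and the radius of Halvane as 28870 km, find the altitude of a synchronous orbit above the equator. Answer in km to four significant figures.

h_sync ≈ 8956 km

A synchronous orbit has period T, so by Kepler's third law a = (μT²/4π²)^(1/3).
μT²/4π² = 9.433×10¹⁵ × (1.505×10⁴)² / 39.48 = 5.412×10²² m³.
a = 3.783×10⁷ m = 37826 km.
Altitude h = a − R = 37826 − 28870 = 8955.8 km.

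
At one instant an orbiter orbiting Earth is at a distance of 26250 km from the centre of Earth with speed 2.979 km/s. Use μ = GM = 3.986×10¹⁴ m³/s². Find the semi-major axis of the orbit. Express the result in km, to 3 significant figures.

a ≈ 18500 km

r = 2.625×10⁷ m.
Specific orbital energy ε = v²/2 − μ/r = (2979)²/2 − 3.986×10¹⁴/2.625×10⁷ = -1.075×10⁷ J/kg.
Since ε = −μ/(2a), a = −μ/(2ε) = 1.854×10⁷ m = 18544 km.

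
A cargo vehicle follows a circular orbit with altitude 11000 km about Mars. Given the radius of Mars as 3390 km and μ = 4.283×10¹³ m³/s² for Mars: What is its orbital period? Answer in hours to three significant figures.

r = 3390 + 11000 = 14390 km = 1.4390×10⁷ m.
Kepler's third law: T = 2π√(r³/μ) = 2π√((1.439×10⁷)³ / 4.283×10¹³).
r³/μ = 6.957×10⁷ s², so T = 2π × 8.341×10³ = 5.241×10⁴ s.
Converting: 5.241×10⁴ s ÷ 3600 = 14.56 hours.

T ≈ 14.6 hours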